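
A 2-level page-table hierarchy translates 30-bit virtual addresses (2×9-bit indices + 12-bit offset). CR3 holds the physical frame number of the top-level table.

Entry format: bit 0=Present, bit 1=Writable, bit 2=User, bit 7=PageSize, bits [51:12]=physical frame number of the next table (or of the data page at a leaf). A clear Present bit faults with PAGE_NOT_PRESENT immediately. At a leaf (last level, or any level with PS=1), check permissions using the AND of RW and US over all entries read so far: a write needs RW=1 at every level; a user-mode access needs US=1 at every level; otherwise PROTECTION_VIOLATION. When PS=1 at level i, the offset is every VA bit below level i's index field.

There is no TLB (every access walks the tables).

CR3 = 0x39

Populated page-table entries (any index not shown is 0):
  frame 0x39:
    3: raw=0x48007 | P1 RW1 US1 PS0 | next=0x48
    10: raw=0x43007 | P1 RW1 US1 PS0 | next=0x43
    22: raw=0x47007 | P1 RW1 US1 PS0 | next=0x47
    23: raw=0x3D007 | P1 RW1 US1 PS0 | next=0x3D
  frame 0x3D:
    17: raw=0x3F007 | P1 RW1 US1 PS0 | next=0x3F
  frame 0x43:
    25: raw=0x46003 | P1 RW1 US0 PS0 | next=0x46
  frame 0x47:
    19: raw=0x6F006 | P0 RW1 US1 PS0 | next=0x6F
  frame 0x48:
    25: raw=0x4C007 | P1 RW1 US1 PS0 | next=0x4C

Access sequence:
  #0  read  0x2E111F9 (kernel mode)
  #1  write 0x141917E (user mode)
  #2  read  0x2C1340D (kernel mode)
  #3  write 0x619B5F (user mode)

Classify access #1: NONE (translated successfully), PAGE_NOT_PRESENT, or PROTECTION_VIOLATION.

Walk each access:
#0 VA=0x2E111F9 (r,kernel):
  L0: frame=0x39 idx=23 entry=0x3D007 [P=1 RW=1 US=1 PS=0]
  L1: frame=0x3D idx=17 entry=0x3F007 [P=1 RW=1 US=1 PS=0]
  → PA=0x3F1F9  (2 entries read)
#1 VA=0x141917E (w,user):
  L0: frame=0x39 idx=10 entry=0x43007 [P=1 RW=1 US=1 PS=0]
  L1: frame=0x43 idx=25 entry=0x46003 [P=1 RW=1 US=0 PS=0]
  → PROTECTION_VIOLATION  (2 entries read)
#2 VA=0x2C1340D (r,kernel):
  L0: frame=0x39 idx=22 entry=0x47007 [P=1 RW=1 US=1 PS=0]
  L1: frame=0x47 idx=19 entry=0x6F006 [P=0 RW=1 US=1 PS=0]
  → PAGE_NOT_PRESENT  (2 entries read)
#3 VA=0x619B5F (w,user):
  L0: frame=0x39 idx=3 entry=0x48007 [P=1 RW=1 US=1 PS=0]
  L1: frame=0x48 idx=25 entry=0x4C007 [P=1 RW=1 US=1 PS=0]
  → PA=0x4CB5F  (2 entries read)

Access #1 fault: PROTECTION_VIOLATION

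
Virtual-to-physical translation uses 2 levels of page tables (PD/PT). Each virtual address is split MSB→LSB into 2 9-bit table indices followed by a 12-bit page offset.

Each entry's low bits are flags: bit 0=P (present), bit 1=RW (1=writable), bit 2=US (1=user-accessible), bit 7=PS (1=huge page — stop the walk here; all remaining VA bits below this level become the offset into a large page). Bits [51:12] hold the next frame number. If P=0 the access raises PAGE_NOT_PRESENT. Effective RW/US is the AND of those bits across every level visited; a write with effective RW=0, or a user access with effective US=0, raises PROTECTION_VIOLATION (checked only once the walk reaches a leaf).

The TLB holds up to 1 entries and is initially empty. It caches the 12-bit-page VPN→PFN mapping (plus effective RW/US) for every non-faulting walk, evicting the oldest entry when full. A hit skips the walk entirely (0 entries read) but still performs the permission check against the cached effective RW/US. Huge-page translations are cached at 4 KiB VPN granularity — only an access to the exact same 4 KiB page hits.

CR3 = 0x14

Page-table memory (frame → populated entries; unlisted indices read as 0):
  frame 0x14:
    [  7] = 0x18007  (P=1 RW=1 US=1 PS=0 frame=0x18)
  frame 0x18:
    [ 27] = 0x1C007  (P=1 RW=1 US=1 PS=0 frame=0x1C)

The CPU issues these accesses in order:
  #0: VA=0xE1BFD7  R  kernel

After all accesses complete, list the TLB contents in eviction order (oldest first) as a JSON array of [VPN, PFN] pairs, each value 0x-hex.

Per-access translation:
#0 VA=0xE1BFD7 (r,kernel):
  L0 @0x14[7] → 0x18007  P=1,RW=1,US=1,PS=0
  L1 @0x18[27] → 0x1C007  P=1,RW=1,US=1,PS=0
  ✓ 0x1CFD7  — 2 lookups

TLB: [["0xE1B", "0x1C"]]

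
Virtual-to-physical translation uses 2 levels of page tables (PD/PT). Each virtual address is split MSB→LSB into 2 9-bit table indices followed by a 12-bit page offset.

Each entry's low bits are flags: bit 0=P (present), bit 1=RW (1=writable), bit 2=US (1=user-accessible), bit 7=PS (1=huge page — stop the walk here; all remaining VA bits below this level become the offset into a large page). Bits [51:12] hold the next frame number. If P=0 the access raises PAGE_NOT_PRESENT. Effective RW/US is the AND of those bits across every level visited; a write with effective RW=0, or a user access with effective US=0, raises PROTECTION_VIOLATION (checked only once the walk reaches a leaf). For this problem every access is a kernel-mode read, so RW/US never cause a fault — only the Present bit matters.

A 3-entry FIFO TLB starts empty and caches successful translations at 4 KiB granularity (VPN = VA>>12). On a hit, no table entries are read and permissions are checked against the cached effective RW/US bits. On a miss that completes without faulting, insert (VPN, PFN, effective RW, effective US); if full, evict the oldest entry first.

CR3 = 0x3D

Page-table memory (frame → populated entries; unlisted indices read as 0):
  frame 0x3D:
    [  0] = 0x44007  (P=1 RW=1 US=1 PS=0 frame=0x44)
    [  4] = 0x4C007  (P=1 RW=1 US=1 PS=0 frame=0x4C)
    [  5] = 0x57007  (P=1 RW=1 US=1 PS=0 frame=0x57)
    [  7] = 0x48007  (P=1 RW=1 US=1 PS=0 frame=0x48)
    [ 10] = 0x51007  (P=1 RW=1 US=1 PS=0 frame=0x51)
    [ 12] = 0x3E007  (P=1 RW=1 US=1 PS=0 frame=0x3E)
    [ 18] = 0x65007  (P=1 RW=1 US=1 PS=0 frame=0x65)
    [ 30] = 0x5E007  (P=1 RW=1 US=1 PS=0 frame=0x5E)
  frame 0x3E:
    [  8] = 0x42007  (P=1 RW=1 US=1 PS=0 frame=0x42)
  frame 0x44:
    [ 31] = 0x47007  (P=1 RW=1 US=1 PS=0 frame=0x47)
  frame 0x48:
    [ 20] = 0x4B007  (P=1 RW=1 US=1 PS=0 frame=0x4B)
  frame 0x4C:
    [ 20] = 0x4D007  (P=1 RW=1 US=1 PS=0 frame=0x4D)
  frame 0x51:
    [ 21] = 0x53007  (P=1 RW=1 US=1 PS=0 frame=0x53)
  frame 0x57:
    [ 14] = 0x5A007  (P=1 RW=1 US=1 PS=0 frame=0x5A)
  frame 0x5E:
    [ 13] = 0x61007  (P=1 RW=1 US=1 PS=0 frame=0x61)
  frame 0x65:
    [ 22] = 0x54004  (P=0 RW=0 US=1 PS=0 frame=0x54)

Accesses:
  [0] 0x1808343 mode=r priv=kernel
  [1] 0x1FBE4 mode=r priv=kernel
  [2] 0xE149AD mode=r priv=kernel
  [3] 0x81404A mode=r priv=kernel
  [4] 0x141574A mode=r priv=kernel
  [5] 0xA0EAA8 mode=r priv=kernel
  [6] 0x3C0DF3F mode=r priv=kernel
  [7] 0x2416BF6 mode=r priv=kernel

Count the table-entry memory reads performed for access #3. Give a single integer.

Per-access translation:
#0 VA=0x1808343 (r,kernel):
  [0] read 0x3D idx=12: raw=0x3E007 flags P=1 W=1 U=1 S=0
  [1] read 0x3E idx=8: raw=0x42007 flags P=1 W=1 U=1 S=0
  → PA=0x42343  (2 entries read)
#1 VA=0x1FBE4 (r,kernel):
  [0] read 0x3D idx=0: raw=0x44007 flags P=1 W=1 U=1 S=0
  [1] read 0x44 idx=31: raw=0x47007 flags P=1 W=1 U=1 S=0
  → PA=0x47BE4  (2 entries read)
#2 VA=0xE149AD (r,kernel):
  [0] read 0x3D idx=7: raw=0x48007 flags P=1 W=1 U=1 S=0
  [1] read 0x48 idx=20: raw=0x4B007 flags P=1 W=1 U=1 S=0
  → PA=0x4B9AD  (2 entries read)
#3 VA=0x81404A (r,kernel):
  [0] read 0x3D idx=4: raw=0x4C007 flags P=1 W=1 U=1 S=0
  [1] read 0x4C idx=20: raw=0x4D007 flags P=1 W=1 U=1 S=0
  → PA=0x4D04A  (2 entries read)
#4 VA=0x141574A (r,kernel):
  [0] read 0x3D idx=10: raw=0x51007 flags P=1 W=1 U=1 S=0
  [1] read 0x51 idx=21: raw=0x53007 flags P=1 W=1 U=1 S=0
  → PA=0x5374A  (2 entries read)
#5 VA=0xA0EAA8 (r,kernel):
  [0] read 0x3D idx=5: raw=0x57007 flags P=1 W=1 U=1 S=0
  [1] read 0x57 idx=14: raw=0x5A007 flags P=1 W=1 U=1 S=0
  → PA=0x5AAA8  (2 entries read)
#6 VA=0x3C0DF3F (r,kernel):
  [0] read 0x3D idx=30: raw=0x5E007 flags P=1 W=1 U=1 S=0
  [1] read 0x5E idx=13: raw=0x61007 flags P=1 W=1 U=1 S=0
  → PA=0x61F3F  (2 entries read)
#7 VA=0x2416BF6 (r,kernel):
  [0] read 0x3D idx=18: raw=0x65007 flags P=1 W=1 U=1 S=0
  [1] read 0x65 idx=22: raw=0x54004 flags P=0 W=0 U=1 S=0
  ✗ PAGE_NOT_PRESENT  [2 reads]

Entries read for #3: 2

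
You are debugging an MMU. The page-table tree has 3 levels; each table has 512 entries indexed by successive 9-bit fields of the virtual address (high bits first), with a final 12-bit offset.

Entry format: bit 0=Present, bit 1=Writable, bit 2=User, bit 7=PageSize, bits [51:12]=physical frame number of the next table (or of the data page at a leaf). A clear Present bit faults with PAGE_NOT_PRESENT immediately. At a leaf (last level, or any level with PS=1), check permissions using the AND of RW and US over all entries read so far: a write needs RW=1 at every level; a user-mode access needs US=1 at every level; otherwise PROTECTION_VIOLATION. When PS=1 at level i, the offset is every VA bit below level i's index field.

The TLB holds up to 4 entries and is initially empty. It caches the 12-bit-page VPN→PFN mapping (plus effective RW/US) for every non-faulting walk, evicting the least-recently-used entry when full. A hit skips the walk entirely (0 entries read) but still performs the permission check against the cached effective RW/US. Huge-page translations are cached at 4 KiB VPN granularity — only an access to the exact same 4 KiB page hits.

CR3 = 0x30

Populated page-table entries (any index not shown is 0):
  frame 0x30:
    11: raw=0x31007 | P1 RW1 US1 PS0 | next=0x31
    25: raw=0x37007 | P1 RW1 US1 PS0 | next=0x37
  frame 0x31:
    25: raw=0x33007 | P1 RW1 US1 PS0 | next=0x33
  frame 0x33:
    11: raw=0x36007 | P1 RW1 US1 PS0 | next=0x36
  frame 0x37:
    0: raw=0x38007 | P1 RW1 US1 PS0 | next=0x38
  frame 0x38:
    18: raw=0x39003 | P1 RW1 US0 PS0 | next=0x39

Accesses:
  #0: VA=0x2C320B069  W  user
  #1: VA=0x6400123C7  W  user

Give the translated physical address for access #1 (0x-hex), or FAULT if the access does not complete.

Per-access translation:
#0 VA=0x2C320B069 (w,user):
  L0: frame=0x30 idx=11 entry=0x31007 [P=1 RW=1 US=1 PS=0]
  L1: frame=0x31 idx=25 entry=0x33007 [P=1 RW=1 US=1 PS=0]
  L2: frame=0x33 idx=11 entry=0x36007 [P=1 RW=1 US=1 PS=0]
  ✓ 0x36069  — 3 lookups
#1 VA=0x6400123C7 (w,user):
  L0: frame=0x30 idx=25 entry=0x37007 [P=1 RW=1 US=1 PS=0]
  L1: frame=0x37 idx=0 entry=0x38007 [P=1 RW=1 US=1 PS=0]
  L2: frame=0x38 idx=18 entry=0x39003 [P=1 RW=1 US=0 PS=0]
  → PROTECTION_VIOLATION  (3 entries read)

Access #1 PA: FAULT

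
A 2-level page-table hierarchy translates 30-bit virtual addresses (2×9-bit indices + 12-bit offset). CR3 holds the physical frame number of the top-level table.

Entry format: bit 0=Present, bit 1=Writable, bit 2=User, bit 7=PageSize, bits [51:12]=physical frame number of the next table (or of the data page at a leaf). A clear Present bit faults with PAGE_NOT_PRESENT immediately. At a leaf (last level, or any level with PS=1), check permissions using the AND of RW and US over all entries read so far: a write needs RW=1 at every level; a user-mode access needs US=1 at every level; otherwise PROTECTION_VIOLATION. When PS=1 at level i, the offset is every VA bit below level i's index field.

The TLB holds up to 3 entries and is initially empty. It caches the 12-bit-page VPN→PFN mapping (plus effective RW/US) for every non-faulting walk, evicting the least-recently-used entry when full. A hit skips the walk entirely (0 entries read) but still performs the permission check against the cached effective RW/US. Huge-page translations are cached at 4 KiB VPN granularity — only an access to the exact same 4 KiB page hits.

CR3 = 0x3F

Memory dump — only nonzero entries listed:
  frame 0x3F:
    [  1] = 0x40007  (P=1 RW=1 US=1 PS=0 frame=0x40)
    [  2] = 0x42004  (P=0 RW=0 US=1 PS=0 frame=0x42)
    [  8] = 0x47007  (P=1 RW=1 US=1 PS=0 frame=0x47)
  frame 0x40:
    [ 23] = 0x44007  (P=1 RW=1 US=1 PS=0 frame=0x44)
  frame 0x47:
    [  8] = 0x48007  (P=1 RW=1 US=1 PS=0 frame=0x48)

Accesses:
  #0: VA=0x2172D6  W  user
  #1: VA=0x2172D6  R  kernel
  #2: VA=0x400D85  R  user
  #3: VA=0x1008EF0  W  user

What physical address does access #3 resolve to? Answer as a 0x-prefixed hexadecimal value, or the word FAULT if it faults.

Per-access translation:
#0 VA=0x2172D6 (w,user):
  L0: frame=0x3F idx=1 entry=0x40007 [P=1 RW=1 US=1 PS=0]
  L1: frame=0x40 idx=23 entry=0x44007 [P=1 RW=1 US=1 PS=0]
  ✓ 0x442D6  — 2 lookups
#1 VA=0x2172D6 (r,kernel):
  TLB hit vpn=0x217 → PA=0x442D6
#2 VA=0x400D85 (r,user):
  L0: frame=0x3F idx=2 entry=0x42004 [P=0 RW=0 US=1 PS=0]
  ⇒ fault: PAGE_NOT_PRESENT  — 1 lookups
#3 VA=0x1008EF0 (w,user):
  L0: frame=0x3F idx=8 entry=0x47007 [P=1 RW=1 US=1 PS=0]
  L1: frame=0x47 idx=8 entry=0x48007 [P=1 RW=1 US=1 PS=0]
  ✓ 0x48EF0  — 2 lookups

Access #3 PA: 0x48EF0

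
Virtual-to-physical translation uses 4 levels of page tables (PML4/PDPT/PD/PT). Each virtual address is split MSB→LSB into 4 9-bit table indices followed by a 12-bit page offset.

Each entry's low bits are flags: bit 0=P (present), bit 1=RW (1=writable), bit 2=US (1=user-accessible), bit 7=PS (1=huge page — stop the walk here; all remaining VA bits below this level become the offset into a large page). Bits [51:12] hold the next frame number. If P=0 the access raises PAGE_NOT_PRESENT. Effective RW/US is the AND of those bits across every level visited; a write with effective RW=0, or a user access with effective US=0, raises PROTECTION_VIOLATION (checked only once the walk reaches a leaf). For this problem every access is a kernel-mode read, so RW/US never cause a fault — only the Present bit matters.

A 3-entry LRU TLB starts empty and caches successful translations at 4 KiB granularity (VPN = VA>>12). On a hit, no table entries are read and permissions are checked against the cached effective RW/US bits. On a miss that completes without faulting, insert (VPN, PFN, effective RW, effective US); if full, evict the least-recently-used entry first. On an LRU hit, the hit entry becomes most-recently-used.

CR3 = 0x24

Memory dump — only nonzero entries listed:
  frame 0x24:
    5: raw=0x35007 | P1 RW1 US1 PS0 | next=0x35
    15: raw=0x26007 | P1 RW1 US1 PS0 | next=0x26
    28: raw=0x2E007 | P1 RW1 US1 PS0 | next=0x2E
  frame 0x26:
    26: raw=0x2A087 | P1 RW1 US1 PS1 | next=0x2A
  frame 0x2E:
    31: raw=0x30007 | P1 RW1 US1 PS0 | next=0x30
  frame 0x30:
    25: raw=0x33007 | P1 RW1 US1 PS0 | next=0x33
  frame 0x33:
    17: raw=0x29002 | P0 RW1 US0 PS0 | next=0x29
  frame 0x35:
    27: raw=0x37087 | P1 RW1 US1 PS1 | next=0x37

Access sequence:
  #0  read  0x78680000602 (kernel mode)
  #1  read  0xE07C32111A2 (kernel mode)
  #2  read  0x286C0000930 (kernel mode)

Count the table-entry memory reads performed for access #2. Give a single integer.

Trace:
#0 VA=0x78680000602 (r,kernel):
  L0 @0x24[15] → 0x26007  P=1,RW=1,US=1,PS=0
  L1 @0x26[26] → 0x2A087  P=1,RW=1,US=1,PS=1
  → PA=0x2A602 (huge @L1)  (2 entries read)
#1 VA=0xE07C32111A2 (r,kernel):
  L0 @0x24[28] → 0x2E007  P=1,RW=1,US=1,PS=0
  L1 @0x2E[31] → 0x30007  P=1,RW=1,US=1,PS=0
  L2 @0x30[25] → 0x33007  P=1,RW=1,US=1,PS=0
  L3 @0x33[17] → 0x29002  P=0,RW=1,US=0,PS=0
  ✗ PAGE_NOT_PRESENT  [4 reads]
#2 VA=0x286C0000930 (r,kernel):
  L0 @0x24[5] → 0x35007  P=1,RW=1,US=1,PS=0
  L1 @0x35[27] → 0x37087  P=1,RW=1,US=1,PS=1
  → PA=0x37930 (huge @L1)  (2 entries read)

Entries read for #2: 2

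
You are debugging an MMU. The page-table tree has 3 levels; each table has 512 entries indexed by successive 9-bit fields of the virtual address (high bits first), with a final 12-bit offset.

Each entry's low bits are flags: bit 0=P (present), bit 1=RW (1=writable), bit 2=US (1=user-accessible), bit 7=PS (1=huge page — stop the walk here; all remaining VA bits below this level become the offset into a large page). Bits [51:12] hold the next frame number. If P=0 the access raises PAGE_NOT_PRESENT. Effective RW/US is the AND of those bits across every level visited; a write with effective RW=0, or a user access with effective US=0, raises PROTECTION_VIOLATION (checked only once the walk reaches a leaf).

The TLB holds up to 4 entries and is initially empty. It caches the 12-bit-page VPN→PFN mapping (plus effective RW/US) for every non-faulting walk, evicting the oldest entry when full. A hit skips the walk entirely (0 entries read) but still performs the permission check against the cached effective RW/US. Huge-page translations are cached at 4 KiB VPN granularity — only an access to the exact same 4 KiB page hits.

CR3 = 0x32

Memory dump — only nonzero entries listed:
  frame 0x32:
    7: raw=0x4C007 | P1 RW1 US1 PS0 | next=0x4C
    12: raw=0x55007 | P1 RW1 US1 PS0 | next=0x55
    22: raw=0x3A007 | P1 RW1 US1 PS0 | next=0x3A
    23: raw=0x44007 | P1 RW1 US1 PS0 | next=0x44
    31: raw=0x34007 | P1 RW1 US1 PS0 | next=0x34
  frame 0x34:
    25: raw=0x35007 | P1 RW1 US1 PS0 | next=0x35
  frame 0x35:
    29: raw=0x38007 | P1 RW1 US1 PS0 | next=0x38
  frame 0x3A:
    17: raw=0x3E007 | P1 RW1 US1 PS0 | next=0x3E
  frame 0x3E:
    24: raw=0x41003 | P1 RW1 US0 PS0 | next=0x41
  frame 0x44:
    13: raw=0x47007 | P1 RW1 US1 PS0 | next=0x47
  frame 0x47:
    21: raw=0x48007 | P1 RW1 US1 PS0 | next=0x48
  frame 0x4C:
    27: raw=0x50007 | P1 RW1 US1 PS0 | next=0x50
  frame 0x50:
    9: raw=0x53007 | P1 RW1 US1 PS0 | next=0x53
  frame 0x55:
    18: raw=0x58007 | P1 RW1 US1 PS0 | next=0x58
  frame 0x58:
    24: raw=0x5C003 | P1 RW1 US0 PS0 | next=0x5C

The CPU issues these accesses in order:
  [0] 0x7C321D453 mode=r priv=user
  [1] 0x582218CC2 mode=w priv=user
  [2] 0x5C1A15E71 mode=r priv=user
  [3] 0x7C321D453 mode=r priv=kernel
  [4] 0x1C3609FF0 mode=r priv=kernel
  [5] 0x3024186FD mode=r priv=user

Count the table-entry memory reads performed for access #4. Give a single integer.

Walk each access:
#0 VA=0x7C321D453 (r,user):
  L0: frame=0x32 idx=31 entry=0x34007 [P=1 RW=1 US=1 PS=0]
  L1: frame=0x34 idx=25 entry=0x35007 [P=1 RW=1 US=1 PS=0]
  L2: frame=0x35 idx=29 entry=0x38007 [P=1 RW=1 US=1 PS=0]
  ✓ 0x38453  — 3 lookups
#1 VA=0x582218CC2 (w,user):
  L0: frame=0x32 idx=22 entry=0x3A007 [P=1 RW=1 US=1 PS=0]
  L1: frame=0x3A idx=17 entry=0x3E007 [P=1 RW=1 US=1 PS=0]
  L2: frame=0x3E idx=24 entry=0x41003 [P=1 RW=1 US=0 PS=0]
  ⇒ fault: PROTECTION_VIOLATION  — 3 lookups
#2 VA=0x5C1A15E71 (r,user):
  L0: frame=0x32 idx=23 entry=0x44007 [P=1 RW=1 US=1 PS=0]
  L1: frame=0x44 idx=13 entry=0x47007 [P=1 RW=1 US=1 PS=0]
  L2: frame=0x47 idx=21 entry=0x48007 [P=1 RW=1 US=1 PS=0]
  ✓ 0x48E71  — 3 lookups
#3 VA=0x7C321D453 (r,kernel):
  TLB hit vpn=0x7C321D → PA=0x38453
#4 VA=0x1C3609FF0 (r,kernel):
  L0: frame=0x32 idx=7 entry=0x4C007 [P=1 RW=1 US=1 PS=0]
  L1: frame=0x4C idx=27 entry=0x50007 [P=1 RW=1 US=1 PS=0]
  L2: frame=0x50 idx=9 entry=0x53007 [P=1 RW=1 US=1 PS=0]
  ✓ 0x53FF0  — 3 lookups
#5 VA=0x3024186FD (r,user):
  L0: frame=0x32 idx=12 entry=0x55007 [P=1 RW=1 US=1 PS=0]
  L1: frame=0x55 idx=18 entry=0x58007 [P=1 RW=1 US=1 PS=0]
  L2: frame=0x58 idx=24 entry=0x5C003 [P=1 RW=1 US=0 PS=0]
  ⇒ fault: PROTECTION_VIOLATION  — 3 lookups

Entries read for #4: 3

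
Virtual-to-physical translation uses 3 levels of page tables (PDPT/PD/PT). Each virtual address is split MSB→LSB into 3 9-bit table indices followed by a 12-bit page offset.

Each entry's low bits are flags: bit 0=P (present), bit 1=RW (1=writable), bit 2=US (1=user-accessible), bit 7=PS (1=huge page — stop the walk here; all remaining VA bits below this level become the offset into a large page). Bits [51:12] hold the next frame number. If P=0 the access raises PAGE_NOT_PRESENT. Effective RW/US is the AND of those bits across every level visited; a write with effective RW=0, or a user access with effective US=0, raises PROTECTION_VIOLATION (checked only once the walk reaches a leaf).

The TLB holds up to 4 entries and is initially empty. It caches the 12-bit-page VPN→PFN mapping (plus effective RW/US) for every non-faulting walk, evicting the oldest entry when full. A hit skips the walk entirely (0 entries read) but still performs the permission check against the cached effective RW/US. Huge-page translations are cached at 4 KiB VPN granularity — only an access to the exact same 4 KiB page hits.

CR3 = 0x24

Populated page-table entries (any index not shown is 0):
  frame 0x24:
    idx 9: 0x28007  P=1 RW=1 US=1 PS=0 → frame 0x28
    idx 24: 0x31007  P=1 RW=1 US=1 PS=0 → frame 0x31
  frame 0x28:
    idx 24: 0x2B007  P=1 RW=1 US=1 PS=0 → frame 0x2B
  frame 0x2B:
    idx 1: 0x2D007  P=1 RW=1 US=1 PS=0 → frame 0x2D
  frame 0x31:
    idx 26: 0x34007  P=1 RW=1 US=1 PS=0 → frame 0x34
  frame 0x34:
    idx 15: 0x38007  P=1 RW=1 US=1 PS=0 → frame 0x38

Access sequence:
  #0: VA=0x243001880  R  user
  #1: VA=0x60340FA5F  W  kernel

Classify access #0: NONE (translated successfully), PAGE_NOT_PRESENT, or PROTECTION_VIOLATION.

Per-access translation:
#0 VA=0x243001880 (r,user):
  L0: frame=0x24 idx=9 entry=0x28007 [P=1 RW=1 US=1 PS=0]
  L1: frame=0x28 idx=24 entry=0x2B007 [P=1 RW=1 US=1 PS=0]
  L2: frame=0x2B idx=1 entry=0x2D007 [P=1 RW=1 US=1 PS=0]
  → PA=0x2D880  (3 entries read)
#1 VA=0x60340FA5F (w,kernel):
  L0: frame=0x24 idx=24 entry=0x31007 [P=1 RW=1 US=1 PS=0]
  L1: frame=0x31 idx=26 entry=0x34007 [P=1 RW=1 US=1 PS=0]
  L2: frame=0x34 idx=15 entry=0x38007 [P=1 RW=1 US=1 PS=0]
  → PA=0x38A5F  (3 entries read)

Access #0 fault: NONE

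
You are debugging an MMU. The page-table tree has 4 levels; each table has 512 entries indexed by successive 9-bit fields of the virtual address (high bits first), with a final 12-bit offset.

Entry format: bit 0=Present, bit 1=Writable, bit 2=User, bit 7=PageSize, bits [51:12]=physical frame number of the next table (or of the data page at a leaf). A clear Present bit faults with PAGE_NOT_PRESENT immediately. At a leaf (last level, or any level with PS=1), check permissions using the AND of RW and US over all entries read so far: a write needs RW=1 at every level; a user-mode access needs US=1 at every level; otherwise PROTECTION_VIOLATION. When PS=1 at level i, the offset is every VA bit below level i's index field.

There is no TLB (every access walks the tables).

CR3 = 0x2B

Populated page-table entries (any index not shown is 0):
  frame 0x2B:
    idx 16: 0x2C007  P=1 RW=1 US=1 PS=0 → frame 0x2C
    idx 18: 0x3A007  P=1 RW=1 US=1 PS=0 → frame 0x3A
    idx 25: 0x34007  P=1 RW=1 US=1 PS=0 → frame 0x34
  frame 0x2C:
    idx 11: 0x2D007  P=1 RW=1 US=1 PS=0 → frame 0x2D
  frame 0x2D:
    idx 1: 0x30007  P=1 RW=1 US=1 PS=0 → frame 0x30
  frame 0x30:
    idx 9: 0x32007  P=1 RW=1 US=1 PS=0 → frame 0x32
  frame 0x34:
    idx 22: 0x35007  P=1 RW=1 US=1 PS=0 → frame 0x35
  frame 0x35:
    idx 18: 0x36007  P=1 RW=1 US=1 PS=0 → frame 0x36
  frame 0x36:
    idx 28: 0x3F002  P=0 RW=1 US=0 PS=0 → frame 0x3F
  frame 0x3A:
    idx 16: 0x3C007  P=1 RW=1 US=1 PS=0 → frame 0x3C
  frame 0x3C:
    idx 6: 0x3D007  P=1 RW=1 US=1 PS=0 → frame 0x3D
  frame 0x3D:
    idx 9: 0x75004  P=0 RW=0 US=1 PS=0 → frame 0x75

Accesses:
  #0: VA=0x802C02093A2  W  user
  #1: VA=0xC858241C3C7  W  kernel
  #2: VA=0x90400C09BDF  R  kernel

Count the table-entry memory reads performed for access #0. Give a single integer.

Trace:
#0 VA=0x802C02093A2 (w,user):
  L0: frame=0x2B idx=16 entry=0x2C007 [P=1 RW=1 US=1 PS=0]
  L1: frame=0x2C idx=11 entry=0x2D007 [P=1 RW=1 US=1 PS=0]
  L2: frame=0x2D idx=1 entry=0x30007 [P=1 RW=1 US=1 PS=0]
  L3: frame=0x30 idx=9 entry=0x32007 [P=1 RW=1 US=1 PS=0]
  → PA=0x323A2  (4 entries read)
#1 VA=0xC858241C3C7 (w,kernel):
  L0: frame=0x2B idx=25 entry=0x34007 [P=1 RW=1 US=1 PS=0]
  L1: frame=0x34 idx=22 entry=0x35007 [P=1 RW=1 US=1 PS=0]
  L2: frame=0x35 idx=18 entry=0x36007 [P=1 RW=1 US=1 PS=0]
  L3: frame=0x36 idx=28 entry=0x3F002 [P=0 RW=1 US=0 PS=0]
  → PAGE_NOT_PRESENT  (4 entries read)
#2 VA=0x90400C09BDF (r,kernel):
  L0: frame=0x2B idx=18 entry=0x3A007 [P=1 RW=1 US=1 PS=0]
  L1: frame=0x3A idx=16 entry=0x3C007 [P=1 RW=1 US=1 PS=0]
  L2: frame=0x3C idx=6 entry=0x3D007 [P=1 RW=1 US=1 PS=0]
  L3: frame=0x3D idx=9 entry=0x75004 [P=0 RW=0 US=1 PS=0]
  → PAGE_NOT_PRESENT  (4 entries read)

Entries read for #0: 4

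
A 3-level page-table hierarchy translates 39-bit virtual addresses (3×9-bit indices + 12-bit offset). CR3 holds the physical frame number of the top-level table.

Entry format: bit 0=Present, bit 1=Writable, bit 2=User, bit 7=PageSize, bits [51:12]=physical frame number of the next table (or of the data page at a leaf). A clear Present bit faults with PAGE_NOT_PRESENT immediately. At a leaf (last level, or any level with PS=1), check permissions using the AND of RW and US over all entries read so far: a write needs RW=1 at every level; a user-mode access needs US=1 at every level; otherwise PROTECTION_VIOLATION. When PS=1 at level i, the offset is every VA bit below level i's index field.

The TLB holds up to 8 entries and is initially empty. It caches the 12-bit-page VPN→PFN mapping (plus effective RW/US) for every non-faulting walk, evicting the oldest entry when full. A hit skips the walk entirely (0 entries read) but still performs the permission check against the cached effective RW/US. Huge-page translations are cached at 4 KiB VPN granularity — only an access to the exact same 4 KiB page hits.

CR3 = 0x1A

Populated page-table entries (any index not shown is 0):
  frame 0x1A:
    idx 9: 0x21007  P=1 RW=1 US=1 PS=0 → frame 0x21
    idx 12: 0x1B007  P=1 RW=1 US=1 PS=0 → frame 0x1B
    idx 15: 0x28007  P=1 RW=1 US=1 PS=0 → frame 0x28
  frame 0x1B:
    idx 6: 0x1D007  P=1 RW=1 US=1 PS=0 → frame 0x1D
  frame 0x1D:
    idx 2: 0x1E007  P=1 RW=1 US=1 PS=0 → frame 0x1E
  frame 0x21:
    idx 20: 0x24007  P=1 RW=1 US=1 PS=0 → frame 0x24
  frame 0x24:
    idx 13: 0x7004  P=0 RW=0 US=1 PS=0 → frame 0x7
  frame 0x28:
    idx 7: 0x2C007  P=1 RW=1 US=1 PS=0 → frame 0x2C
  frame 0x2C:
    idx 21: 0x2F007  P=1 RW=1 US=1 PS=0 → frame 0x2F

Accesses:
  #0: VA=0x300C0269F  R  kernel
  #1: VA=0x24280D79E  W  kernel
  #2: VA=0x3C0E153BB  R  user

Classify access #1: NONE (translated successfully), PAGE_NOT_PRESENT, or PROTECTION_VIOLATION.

Per-access translation:
#0 VA=0x300C0269F (r,kernel):
  lvl0: tbl 0x1A, slot 12 ⇒ 0x1B007 (P1/RW1/US1/PS0)
  lvl1: tbl 0x1B, slot 6 ⇒ 0x1D007 (P1/RW1/US1/PS0)
  lvl2: tbl 0x1D, slot 2 ⇒ 0x1E007 (P1/RW1/US1/PS0)
  → PA=0x1E69F  (3 entries read)
#1 VA=0x24280D79E (w,kernel):
  lvl0: tbl 0x1A, slot 9 ⇒ 0x21007 (P1/RW1/US1/PS0)
  lvl1: tbl 0x21, slot 20 ⇒ 0x24007 (P1/RW1/US1/PS0)
  lvl2: tbl 0x24, slot 13 ⇒ 0x7004 (P0/RW0/US1/PS0)
  → PAGE_NOT_PRESENT  (3 entries read)
#2 VA=0x3C0E153BB (r,user):
  lvl0: tbl 0x1A, slot 15 ⇒ 0x28007 (P1/RW1/US1/PS0)
  lvl1: tbl 0x28, slot 7 ⇒ 0x2C007 (P1/RW1/US1/PS0)
  lvl2: tbl 0x2C, slot 21 ⇒ 0x2F007 (P1/RW1/US1/PS0)
  → PA=0x2F3BB  (3 entries read)

Access #1 fault: PAGE_NOT_PRESENT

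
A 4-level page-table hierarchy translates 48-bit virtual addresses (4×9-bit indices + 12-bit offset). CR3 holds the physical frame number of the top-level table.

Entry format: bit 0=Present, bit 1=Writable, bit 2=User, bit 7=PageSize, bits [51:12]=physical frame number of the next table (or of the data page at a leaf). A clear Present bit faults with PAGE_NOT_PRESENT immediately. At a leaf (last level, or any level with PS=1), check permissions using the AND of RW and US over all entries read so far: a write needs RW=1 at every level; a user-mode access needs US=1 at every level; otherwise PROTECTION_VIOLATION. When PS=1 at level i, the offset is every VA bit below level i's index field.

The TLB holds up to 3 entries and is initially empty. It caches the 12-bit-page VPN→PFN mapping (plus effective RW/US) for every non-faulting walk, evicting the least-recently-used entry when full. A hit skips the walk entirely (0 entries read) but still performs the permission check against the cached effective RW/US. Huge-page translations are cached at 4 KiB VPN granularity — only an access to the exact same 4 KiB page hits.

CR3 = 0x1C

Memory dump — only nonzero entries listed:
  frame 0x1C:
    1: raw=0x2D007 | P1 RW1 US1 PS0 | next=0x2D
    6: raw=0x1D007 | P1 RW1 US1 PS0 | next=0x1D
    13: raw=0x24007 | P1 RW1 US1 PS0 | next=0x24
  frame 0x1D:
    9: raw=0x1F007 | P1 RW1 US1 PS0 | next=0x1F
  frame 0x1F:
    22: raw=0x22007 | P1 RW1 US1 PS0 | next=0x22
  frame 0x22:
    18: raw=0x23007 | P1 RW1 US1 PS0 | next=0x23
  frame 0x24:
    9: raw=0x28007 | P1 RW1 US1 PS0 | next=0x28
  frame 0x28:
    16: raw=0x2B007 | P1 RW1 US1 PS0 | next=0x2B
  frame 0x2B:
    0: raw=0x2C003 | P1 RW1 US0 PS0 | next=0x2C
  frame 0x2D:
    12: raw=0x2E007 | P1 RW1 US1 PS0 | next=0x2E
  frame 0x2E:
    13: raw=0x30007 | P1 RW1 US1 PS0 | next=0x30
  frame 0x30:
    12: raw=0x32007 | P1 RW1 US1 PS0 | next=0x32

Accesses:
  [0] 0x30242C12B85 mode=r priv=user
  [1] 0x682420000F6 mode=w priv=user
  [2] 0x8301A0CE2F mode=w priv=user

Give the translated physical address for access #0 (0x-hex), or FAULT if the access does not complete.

Per-access translation:
#0 VA=0x30242C12B85 (r,user):
  L0 @0x1C[6] → 0x1D007  P=1,RW=1,US=1,PS=0
  L1 @0x1D[9] → 0x1F007  P=1,RW=1,US=1,PS=0
  L2 @0x1F[22] → 0x22007  P=1,RW=1,US=1,PS=0
  L3 @0x22[18] → 0x23007  P=1,RW=1,US=1,PS=0
  ⇒ phys 0x23B85  [4 reads]
#1 VA=0x682420000F6 (w,user):
  L0 @0x1C[13] → 0x24007  P=1,RW=1,US=1,PS=0
  L1 @0x24[9] → 0x28007  P=1,RW=1,US=1,PS=0
  L2 @0x28[16] → 0x2B007  P=1,RW=1,US=1,PS=0
  L3 @0x2B[0] → 0x2C003  P=1,RW=1,US=0,PS=0
  ✗ PROTECTION_VIOLATION  [4 reads]
#2 VA=0x8301A0CE2F (w,user):
  L0 @0x1C[1] → 0x2D007  P=1,RW=1,US=1,PS=0
  L1 @0x2D[12] → 0x2E007  P=1,RW=1,US=1,PS=0
  L2 @0x2E[13] → 0x30007  P=1,RW=1,US=1,PS=0
  L3 @0x30[12] → 0x32007  P=1,RW=1,US=1,PS=0
  ⇒ phys 0x32E2F  [4 reads]

Access #0 PA: 0x23B85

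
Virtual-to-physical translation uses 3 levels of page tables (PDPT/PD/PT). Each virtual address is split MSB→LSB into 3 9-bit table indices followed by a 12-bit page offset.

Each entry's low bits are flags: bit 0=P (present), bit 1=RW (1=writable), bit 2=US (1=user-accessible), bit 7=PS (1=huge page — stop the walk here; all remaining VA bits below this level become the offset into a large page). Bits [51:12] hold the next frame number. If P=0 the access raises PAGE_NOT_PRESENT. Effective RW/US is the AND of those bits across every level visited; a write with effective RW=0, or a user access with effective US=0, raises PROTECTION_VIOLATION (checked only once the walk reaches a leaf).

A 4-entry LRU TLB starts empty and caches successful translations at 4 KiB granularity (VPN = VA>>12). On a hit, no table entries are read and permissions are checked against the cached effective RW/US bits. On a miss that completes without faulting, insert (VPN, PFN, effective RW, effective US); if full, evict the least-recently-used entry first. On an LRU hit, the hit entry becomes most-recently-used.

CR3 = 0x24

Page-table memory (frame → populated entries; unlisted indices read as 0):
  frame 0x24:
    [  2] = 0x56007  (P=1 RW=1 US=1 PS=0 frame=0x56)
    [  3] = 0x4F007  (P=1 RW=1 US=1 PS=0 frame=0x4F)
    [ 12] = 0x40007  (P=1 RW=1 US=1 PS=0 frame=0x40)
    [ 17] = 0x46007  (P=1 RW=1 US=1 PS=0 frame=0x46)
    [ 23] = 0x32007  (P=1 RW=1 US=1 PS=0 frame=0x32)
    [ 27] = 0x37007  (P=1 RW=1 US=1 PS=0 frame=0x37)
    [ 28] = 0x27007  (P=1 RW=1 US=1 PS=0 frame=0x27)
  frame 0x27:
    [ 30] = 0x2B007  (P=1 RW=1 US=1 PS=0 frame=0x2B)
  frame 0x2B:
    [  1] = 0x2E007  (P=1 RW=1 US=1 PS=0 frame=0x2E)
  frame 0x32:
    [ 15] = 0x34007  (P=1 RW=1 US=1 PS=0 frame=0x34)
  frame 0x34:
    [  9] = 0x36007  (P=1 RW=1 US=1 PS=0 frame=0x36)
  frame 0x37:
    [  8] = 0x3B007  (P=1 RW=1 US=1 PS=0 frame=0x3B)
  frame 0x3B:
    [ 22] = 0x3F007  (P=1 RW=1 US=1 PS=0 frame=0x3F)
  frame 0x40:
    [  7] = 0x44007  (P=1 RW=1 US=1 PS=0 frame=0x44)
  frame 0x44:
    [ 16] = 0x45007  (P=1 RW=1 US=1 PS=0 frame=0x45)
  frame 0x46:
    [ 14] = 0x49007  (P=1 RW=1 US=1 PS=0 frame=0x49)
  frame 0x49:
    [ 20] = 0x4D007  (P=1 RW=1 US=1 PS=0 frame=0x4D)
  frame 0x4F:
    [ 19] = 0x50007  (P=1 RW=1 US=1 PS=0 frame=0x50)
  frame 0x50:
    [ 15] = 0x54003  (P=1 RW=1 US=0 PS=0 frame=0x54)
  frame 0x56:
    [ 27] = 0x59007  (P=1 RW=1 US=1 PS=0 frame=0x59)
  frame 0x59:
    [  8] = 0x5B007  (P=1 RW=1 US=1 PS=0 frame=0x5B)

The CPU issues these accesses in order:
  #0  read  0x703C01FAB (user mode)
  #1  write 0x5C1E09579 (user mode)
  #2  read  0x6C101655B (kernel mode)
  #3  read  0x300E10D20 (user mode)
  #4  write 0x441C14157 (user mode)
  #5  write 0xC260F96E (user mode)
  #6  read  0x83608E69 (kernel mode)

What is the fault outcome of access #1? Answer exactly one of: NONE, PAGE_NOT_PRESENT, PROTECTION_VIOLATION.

Walk each access:
#0 VA=0x703C01FAB (r,user):
  L0: frame=0x24 idx=28 entry=0x27007 [P=1 RW=1 US=1 PS=0]
  L1: frame=0x27 idx=30 entry=0x2B007 [P=1 RW=1 US=1 PS=0]
  L2: frame=0x2B idx=1 entry=0x2E007 [P=1 RW=1 US=1 PS=0]
  ⇒ phys 0x2EFAB  [3 reads]
#1 VA=0x5C1E09579 (w,user):
  L0: frame=0x24 idx=23 entry=0x32007 [P=1 RW=1 US=1 PS=0]
  L1: frame=0x32 idx=15 entry=0x34007 [P=1 RW=1 US=1 PS=0]
  L2: frame=0x34 idx=9 entry=0x36007 [P=1 RW=1 US=1 PS=0]
  ⇒ phys 0x36579  [3 reads]
#2 VA=0x6C101655B (r,kernel):
  L0: frame=0x24 idx=27 entry=0x37007 [P=1 RW=1 US=1 PS=0]
  L1: frame=0x37 idx=8 entry=0x3B007 [P=1 RW=1 US=1 PS=0]
  L2: frame=0x3B idx=22 entry=0x3F007 [P=1 RW=1 US=1 PS=0]
  ⇒ phys 0x3F55B  [3 reads]
#3 VA=0x300E10D20 (r,user):
  L0: frame=0x24 idx=12 entry=0x40007 [P=1 RW=1 US=1 PS=0]
  L1: frame=0x40 idx=7 entry=0x44007 [P=1 RW=1 US=1 PS=0]
  L2: frame=0x44 idx=16 entry=0x45007 [P=1 RW=1 US=1 PS=0]
  ⇒ phys 0x45D20  [3 reads]
#4 VA=0x441C14157 (w,user):
  L0: frame=0x24 idx=17 entry=0x46007 [P=1 RW=1 US=1 PS=0]
  L1: frame=0x46 idx=14 entry=0x49007 [P=1 RW=1 US=1 PS=0]
  L2: frame=0x49 idx=20 entry=0x4D007 [P=1 RW=1 US=1 PS=0]
  ⇒ phys 0x4D157  [3 reads]
#5 VA=0xC260F96E (w,user):
  L0: frame=0x24 idx=3 entry=0x4F007 [P=1 RW=1 US=1 PS=0]
  L1: frame=0x4F idx=19 entry=0x50007 [P=1 RW=1 US=1 PS=0]
  L2: frame=0x50 idx=15 entry=0x54003 [P=1 RW=1 US=0 PS=0]
  ⇒ fault: PROTECTION_VIOLATION  — 3 lookups
#6 VA=0x83608E69 (r,kernel):
  L0: frame=0x24 idx=2 entry=0x56007 [P=1 RW=1 US=1 PS=0]
  L1: frame=0x56 idx=27 entry=0x59007 [P=1 RW=1 US=1 PS=0]
  L2: frame=0x59 idx=8 entry=0x5B007 [P=1 RW=1 US=1 PS=0]
  ⇒ phys 0x5BE69  [3 reads]

Access #1 fault: NONE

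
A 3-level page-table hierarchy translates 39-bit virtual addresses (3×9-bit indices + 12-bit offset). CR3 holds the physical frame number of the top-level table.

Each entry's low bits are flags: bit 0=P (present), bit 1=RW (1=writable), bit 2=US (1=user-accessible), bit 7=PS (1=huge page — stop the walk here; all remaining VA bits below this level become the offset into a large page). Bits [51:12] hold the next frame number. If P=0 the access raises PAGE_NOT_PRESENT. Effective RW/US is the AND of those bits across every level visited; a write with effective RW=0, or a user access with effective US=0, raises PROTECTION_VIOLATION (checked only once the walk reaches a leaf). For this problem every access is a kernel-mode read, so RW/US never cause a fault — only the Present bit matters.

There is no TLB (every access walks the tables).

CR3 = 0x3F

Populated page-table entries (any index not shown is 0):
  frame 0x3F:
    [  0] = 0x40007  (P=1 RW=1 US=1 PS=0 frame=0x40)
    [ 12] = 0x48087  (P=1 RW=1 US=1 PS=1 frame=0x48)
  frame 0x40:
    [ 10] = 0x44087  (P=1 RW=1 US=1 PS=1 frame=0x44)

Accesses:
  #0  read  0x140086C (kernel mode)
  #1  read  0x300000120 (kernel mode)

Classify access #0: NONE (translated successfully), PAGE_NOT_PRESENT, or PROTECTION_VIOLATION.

Walk each access:
#0 VA=0x140086C (r,kernel):
  [0] read 0x3F idx=0: raw=0x40007 flags P=1 W=1 U=1 S=0
  [1] read 0x40 idx=10: raw=0x44087 flags P=1 W=1 U=1 S=1
  ✓ 0x4486C (huge @L1)  — 2 lookups
#1 VA=0x300000120 (r,kernel):
  [0] read 0x3F idx=12: raw=0x48087 flags P=1 W=1 U=1 S=1
  ✓ 0x48120 (huge @L0)  — 1 lookups

Access #0 fault: NONE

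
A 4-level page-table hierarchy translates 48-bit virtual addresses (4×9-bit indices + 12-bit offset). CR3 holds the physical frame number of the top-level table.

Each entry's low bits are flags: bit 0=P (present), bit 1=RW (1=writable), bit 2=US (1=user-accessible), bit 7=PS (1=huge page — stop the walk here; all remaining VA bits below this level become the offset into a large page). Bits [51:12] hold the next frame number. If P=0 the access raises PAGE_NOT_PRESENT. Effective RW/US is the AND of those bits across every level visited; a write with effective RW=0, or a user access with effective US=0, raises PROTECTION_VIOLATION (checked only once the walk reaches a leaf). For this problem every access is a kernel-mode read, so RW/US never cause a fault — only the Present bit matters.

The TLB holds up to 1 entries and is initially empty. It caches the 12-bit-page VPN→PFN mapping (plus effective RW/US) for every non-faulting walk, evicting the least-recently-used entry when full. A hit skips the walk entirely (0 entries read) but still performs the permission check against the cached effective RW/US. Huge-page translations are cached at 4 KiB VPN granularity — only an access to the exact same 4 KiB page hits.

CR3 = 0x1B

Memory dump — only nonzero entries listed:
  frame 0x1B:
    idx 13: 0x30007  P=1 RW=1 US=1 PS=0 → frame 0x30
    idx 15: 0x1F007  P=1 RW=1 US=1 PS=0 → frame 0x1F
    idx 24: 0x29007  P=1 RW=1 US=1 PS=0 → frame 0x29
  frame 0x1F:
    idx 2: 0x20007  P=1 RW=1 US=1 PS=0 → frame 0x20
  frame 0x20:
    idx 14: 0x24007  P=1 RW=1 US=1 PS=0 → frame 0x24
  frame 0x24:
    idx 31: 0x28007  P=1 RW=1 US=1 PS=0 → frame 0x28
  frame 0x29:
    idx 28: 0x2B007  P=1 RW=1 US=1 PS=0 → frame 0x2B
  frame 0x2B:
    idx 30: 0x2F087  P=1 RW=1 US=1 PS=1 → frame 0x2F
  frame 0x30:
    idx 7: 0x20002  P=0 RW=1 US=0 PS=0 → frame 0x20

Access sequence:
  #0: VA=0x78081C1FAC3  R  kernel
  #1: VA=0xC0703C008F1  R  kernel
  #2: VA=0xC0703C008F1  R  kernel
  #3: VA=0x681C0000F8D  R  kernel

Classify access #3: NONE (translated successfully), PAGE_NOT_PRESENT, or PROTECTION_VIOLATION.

Per-access translation:
#0 VA=0x78081C1FAC3 (r,kernel):
  lvl0: tbl 0x1B, slot 15 ⇒ 0x1F007 (P1/RW1/US1/PS0)
  lvl1: tbl 0x1F, slot 2 ⇒ 0x20007 (P1/RW1/US1/PS0)
  lvl2: tbl 0x20, slot 14 ⇒ 0x24007 (P1/RW1/US1/PS0)
  lvl3: tbl 0x24, slot 31 ⇒ 0x28007 (P1/RW1/US1/PS0)
  ✓ 0x28AC3  — 4 lookups
#1 VA=0xC0703C008F1 (r,kernel):
  lvl0: tbl 0x1B, slot 24 ⇒ 0x29007 (P1/RW1/US1/PS0)
  lvl1: tbl 0x29, slot 28 ⇒ 0x2B007 (P1/RW1/US1/PS0)
  lvl2: tbl 0x2B, slot 30 ⇒ 0x2F087 (P1/RW1/US1/PS1)
  ✓ 0x2F8F1 (huge @L2)  — 3 lookups
#2 VA=0xC0703C008F1 (r,kernel):
  TLB hit vpn=0xC0703C00 → PA=0x2F8F1
#3 VA=0x681C0000F8D (r,kernel):
  lvl0: tbl 0x1B, slot 13 ⇒ 0x30007 (P1/RW1/US1/PS0)
  lvl1: tbl 0x30, slot 7 ⇒ 0x20002 (P0/RW1/US0/PS0)
  → PAGE_NOT_PRESENT  (2 entries read)

Access #3 fault: PAGE_NOT_PRESENT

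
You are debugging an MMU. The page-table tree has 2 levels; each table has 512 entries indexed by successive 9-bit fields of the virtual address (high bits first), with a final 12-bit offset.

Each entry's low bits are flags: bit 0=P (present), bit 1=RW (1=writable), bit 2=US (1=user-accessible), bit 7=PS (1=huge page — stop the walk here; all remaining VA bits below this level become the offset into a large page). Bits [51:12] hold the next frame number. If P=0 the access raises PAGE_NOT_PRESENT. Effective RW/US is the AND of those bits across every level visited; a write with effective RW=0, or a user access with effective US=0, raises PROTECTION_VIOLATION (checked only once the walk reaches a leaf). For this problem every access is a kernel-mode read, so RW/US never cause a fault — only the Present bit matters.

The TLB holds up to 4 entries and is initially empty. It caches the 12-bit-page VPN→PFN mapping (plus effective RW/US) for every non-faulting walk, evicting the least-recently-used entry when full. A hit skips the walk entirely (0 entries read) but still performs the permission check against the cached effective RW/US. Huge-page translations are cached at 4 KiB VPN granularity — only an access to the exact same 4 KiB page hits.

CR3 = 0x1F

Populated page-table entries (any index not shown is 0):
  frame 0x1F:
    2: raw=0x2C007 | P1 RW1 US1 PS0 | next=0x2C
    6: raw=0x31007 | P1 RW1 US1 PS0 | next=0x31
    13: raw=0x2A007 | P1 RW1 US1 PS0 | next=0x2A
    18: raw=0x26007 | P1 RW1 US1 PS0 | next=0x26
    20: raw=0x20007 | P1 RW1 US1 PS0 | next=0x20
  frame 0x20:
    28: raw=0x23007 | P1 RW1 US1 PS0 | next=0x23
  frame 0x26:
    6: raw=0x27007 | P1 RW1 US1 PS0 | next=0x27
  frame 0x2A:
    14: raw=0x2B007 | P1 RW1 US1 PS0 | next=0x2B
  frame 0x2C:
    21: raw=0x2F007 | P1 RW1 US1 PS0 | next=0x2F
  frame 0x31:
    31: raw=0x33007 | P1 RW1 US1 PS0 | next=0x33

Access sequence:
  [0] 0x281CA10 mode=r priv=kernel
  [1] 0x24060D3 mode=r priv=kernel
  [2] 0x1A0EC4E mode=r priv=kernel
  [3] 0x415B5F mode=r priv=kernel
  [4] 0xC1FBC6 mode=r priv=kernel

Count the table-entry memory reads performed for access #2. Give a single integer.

Walk each access:
#0 VA=0x281CA10 (r,kernel):
  lvl0: tbl 0x1F, slot 20 ⇒ 0x20007 (P1/RW1/US1/PS0)
  lvl1: tbl 0x20, slot 28 ⇒ 0x23007 (P1/RW1/US1/PS0)
  ✓ 0x23A10  — 2 lookups
#1 VA=0x24060D3 (r,kernel):
  lvl0: tbl 0x1F, slot 18 ⇒ 0x26007 (P1/RW1/US1/PS0)
  lvl1: tbl 0x26, slot 6 ⇒ 0x27007 (P1/RW1/US1/PS0)
  ✓ 0x270D3  — 2 lookups
#2 VA=0x1A0EC4E (r,kernel):
  lvl0: tbl 0x1F, slot 13 ⇒ 0x2A007 (P1/RW1/US1/PS0)
  lvl1: tbl 0x2A, slot 14 ⇒ 0x2B007 (P1/RW1/US1/PS0)
  ✓ 0x2BC4E  — 2 lookups
#3 VA=0x415B5F (r,kernel):
  lvl0: tbl 0x1F, slot 2 ⇒ 0x2C007 (P1/RW1/US1/PS0)
  lvl1: tbl 0x2C, slot 21 ⇒ 0x2F007 (P1/RW1/US1/PS0)
  ✓ 0x2FB5F  — 2 lookups
#4 VA=0xC1FBC6 (r,kernel):
  lvl0: tbl 0x1F, slot 6 ⇒ 0x31007 (P1/RW1/US1/PS0)
  lvl1: tbl 0x31, slot 31 ⇒ 0x33007 (P1/RW1/US1/PS0)
  ✓ 0x33BC6  — 2 lookups

Entries read for #2: 2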